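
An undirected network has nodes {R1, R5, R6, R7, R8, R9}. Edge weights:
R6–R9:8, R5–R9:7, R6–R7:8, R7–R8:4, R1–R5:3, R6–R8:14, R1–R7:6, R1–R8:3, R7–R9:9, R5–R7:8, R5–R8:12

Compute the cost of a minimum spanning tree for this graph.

Grow the tree from R7 using Prim:
Step 1: frontier [R7–R8 4, R1–R7 6, R5–R7 8, R6–R7 8, R7–R9 9] → take R7–R8 (4); add R8.
Step 2: frontier [R1–R7 6, R5–R7 8, R6–R7 8, R7–R9 9, R1–R8 3, R5–R8 12, R6–R8 14] → take R1–R8 (3); add R1.
Step 3: frontier [R1–R5 3, R5–R7 8, R6–R7 8, R7–R9 9, R5–R8 12, R6–R8 14] → take R1–R5 (3); add R5.
Step 4: frontier [R5–R9 7, R6–R7 8, R7–R9 9, R6–R8 14] → take R5–R9 (7); add R9.
Step 5: frontier [R6–R7 8, R6–R8 14, R6–R9 8] → take R6–R7 (8); add R6.
MST edges: R7–R8, R1–R8, R1–R5, R5–R9, R6–R7; total weight 4+3+3+7+8 = 25.

25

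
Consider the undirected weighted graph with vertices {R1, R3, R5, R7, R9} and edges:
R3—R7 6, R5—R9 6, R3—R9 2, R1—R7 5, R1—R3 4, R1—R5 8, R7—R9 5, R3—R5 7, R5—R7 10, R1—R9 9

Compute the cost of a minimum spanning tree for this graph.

Kruskal's algorithm — process edges by increasing weight (ties by edge label):
R3—R9 (2): add. Components now {R1} {R5} {R3,R9} {R7}
R1—R3 (4): add. Components now {R1,R3,R9} {R5} {R7}
R1—R7 (5): add. Components now {R1,R3,R7,R9} {R5}
R7—R9 (5): skip — R9 and R7 already connected.
R3—R7 (6): skip — R3 and R7 already connected.
R5—R9 (6): add. Components now {R1,R3,R5,R7,R9}
MST edges: R3—R9, R1—R3, R1—R7, R5—R9; total weight 2+4+5+6 = 17.

17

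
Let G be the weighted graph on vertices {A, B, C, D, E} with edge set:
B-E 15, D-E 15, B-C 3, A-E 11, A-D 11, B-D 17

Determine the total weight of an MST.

40

Sort edges by weight, then run Kruskal:
B-C (3): add. Components now {A} {B,C} {D} {E}
A-D (11): add. Components now {A,D} {B,C} {E}
A-E (11): add. Components now {A,D,E} {B,C}
B-E (15): add. Components now {A,B,C,D,E}
MST edges: B-C, A-D, A-E, B-E; total weight 3+11+11+15 = 40.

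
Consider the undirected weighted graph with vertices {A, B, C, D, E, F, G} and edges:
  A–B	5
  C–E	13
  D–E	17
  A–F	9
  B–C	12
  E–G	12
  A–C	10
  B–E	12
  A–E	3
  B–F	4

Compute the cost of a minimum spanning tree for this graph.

Kruskal's algorithm — process edges by increasing weight (ties by edge label):
A–E (3): add. Components now {A,E} {B} {C} {D} {F} {G}
B–F (4): add. Components now {A,E} {B,F} {C} {D} {G}
A–B (5): add. Components now {A,B,E,F} {C} {D} {G}
A–F (9): skip — A and F already connected.
A–C (10): add. Components now {A,B,C,E,F} {D} {G}
B–C (12): skip — B and C already connected.
B–E (12): skip — B and E already connected.
E–G (12): add. Components now {A,B,C,E,F,G} {D}
C–E (13): skip — C and E already connected.
D–E (17): add. Components now {A,B,C,D,E,F,G}
MST edges: A–E, B–F, A–B, A–C, E–G, D–E; total weight 3+4+5+10+12+17 = 51.

51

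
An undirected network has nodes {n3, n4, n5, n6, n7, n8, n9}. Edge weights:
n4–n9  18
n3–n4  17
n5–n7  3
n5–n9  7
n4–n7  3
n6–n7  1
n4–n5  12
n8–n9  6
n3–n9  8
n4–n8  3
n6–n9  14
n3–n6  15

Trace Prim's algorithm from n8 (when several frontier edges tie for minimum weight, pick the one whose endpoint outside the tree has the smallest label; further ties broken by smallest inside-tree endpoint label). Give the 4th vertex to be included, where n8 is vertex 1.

n6

Grow the tree from n8 using Prim:
Step 1: cheapest edge leaving the tree is n4–n8 (3); add n4.
Step 2: cheapest edge leaving the tree is n4–n7 (3); add n7.
Step 3: cheapest edge leaving the tree is n6–n7 (1); add n6.
Step 4: cheapest edge leaving the tree is n5–n7 (3); add n5.
Step 5: cheapest edge leaving the tree is n8–n9 (6); add n9.
Step 6: cheapest edge leaving the tree is n3–n9 (8); add n3.
Vertex order: n8, n4, n7, n6, n5, n9, n3. The 4th vertex is n6.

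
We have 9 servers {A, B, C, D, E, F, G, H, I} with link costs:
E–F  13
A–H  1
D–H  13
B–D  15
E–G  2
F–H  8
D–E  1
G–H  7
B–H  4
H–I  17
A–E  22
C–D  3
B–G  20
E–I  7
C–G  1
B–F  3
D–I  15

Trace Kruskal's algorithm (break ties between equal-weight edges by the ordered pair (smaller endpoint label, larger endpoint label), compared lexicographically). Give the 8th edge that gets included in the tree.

G-H

Kruskal: consider edges lightest-first.
A–H (1): add — endpoints in different components.
C–G (1): add — endpoints in different components.
D–E (1): add — endpoints in different components.
E–G (2): add — endpoints in different components.
B–F (3): add — endpoints in different components.
C–D (3): skip — C and D already connected.
B–H (4): add — endpoints in different components.
E–I (7): add — endpoints in different components.
G–H (7): add — endpoints in different components.
The 8th edge added is G–H.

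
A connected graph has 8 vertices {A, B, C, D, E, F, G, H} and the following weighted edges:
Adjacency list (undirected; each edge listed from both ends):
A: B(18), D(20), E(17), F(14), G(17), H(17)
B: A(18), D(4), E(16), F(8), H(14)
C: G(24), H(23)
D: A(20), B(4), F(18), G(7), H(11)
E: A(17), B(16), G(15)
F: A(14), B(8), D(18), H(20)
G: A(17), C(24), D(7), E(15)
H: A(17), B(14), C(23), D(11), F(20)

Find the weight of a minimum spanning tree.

82

Kruskal: consider edges lightest-first.
B D (4): add — endpoints in different components.
D G (7): add — endpoints in different components.
B F (8): add — endpoints in different components.
D H (11): add — endpoints in different components.
A F (14): add — endpoints in different components.
B H (14): skip — B and H already connected.
E G (15): add — endpoints in different components.
B E (16): skip — B and E already connected.
A E (17): skip — A and E already connected.
A G (17): skip — A and G already connected.
A H (17): skip — A and H already connected.
A B (18): skip — A and B already connected.
D F (18): skip — D and F already connected.
A D (20): skip — A and D already connected.
F H (20): skip — F and H already connected.
C H (23): add — endpoints in different components.
MST edges: B D, D G, B F, D H, A F, E G, C H; total weight 4+7+8+11+14+15+23 = 82.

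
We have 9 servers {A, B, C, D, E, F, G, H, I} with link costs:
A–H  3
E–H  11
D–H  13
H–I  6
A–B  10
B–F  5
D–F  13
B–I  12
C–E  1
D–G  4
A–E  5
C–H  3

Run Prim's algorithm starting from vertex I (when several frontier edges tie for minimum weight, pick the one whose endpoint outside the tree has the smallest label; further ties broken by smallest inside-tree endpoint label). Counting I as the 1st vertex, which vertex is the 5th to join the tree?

E

Prim, starting at I.
Step 1: cheapest edge leaving the tree is H–I (6); add H.
Step 2: cheapest edge leaving the tree is A–H (3); add A.
Step 3: cheapest edge leaving the tree is C–H (3); add C.
Step 4: cheapest edge leaving the tree is C–E (1); add E.
Step 5: cheapest edge leaving the tree is A–B (10); add B.
Step 6: cheapest edge leaving the tree is B–F (5); add F.
Step 7: cheapest edge leaving the tree is D–F (13); add D.
Step 8: cheapest edge leaving the tree is D–G (4); add G.
Vertex order: I, H, A, C, E, B, F, D, G. The 5th vertex is E.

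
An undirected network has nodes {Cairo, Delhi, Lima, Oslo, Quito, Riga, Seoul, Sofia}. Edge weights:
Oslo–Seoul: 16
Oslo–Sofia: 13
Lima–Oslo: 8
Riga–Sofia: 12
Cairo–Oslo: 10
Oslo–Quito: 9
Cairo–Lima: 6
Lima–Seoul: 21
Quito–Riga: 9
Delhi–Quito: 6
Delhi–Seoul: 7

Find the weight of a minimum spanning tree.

Grow the tree from Delhi using Prim:
Step 1: frontier [Delhi–Quito 6, Delhi–Seoul 7] → take Delhi–Quito (6); add Quito.
Step 2: frontier [Delhi–Seoul 7, Oslo–Quito 9, Quito–Riga 9] → take Delhi–Seoul (7); add Seoul.
Step 3: frontier [Oslo–Quito 9, Quito–Riga 9, Oslo–Seoul 16, Lima–Seoul 21] → take Oslo–Quito (9); add Oslo.
Step 4: frontier [Lima–Oslo 8, Cairo–Oslo 10, Oslo–Sofia 13, Quito–Riga 9, Lima–Seoul 21] → take Lima–Oslo (8); add Lima.
Step 5: frontier [Cairo–Lima 6, Cairo–Oslo 10, Oslo–Sofia 13, Quito–Riga 9] → take Cairo–Lima (6); add Cairo.
Step 6: frontier [Oslo–Sofia 13, Quito–Riga 9] → take Quito–Riga (9); add Riga.
Step 7: frontier [Oslo–Sofia 13, Riga–Sofia 12] → take Riga–Sofia (12); add Sofia.
MST edges: Delhi–Quito, Delhi–Seoul, Oslo–Quito, Lima–Oslo, Cairo–Lima, Quito–Riga, Riga–Sofia; total weight 6+7+9+8+6+9+12 = 57.

57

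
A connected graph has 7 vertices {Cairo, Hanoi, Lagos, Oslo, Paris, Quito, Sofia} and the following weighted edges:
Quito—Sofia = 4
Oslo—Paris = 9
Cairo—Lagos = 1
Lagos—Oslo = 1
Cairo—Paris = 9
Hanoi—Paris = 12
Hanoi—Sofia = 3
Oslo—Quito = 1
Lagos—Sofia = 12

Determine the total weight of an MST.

19

Prim's algorithm from Quito:
Step 1: frontier [Oslo—Quito 1, Quito—Sofia 4] → take Oslo—Quito (1); add Oslo.
Step 2: frontier [Lagos—Oslo 1, Oslo—Paris 9, Quito—Sofia 4] → take Lagos—Oslo (1); add Lagos.
Step 3: frontier [Cairo—Lagos 1, Lagos—Sofia 12, Oslo—Paris 9, Quito—Sofia 4] → take Cairo—Lagos (1); add Cairo.
Step 4: frontier [Cairo—Paris 9, Lagos—Sofia 12, Oslo—Paris 9, Quito—Sofia 4] → take Quito—Sofia (4); add Sofia.
Step 5: frontier [Cairo—Paris 9, Oslo—Paris 9, Hanoi—Sofia 3] → take Hanoi—Sofia (3); add Hanoi.
Step 6: frontier [Cairo—Paris 9, Hanoi—Paris 12, Oslo—Paris 9] → take Cairo—Paris (9); add Paris.
MST edges: Oslo—Quito, Lagos—Oslo, Cairo—Lagos, Quito—Sofia, Hanoi—Sofia, Cairo—Paris; total weight 1+1+1+4+3+9 = 19.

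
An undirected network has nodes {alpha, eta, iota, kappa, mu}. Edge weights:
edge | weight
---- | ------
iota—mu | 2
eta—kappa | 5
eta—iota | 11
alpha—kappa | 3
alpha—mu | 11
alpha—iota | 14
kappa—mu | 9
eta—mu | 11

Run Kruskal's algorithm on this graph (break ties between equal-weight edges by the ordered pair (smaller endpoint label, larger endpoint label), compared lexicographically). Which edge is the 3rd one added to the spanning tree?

Kruskal's algorithm — process edges by increasing weight (ties by edge label):
iota—mu (2): add — endpoints in different components.
alpha—kappa (3): add — endpoints in different components.
eta—kappa (5): add — endpoints in different components.
kappa—mu (9): add — endpoints in different components.
The 3rd edge added is eta—kappa.

eta-kappa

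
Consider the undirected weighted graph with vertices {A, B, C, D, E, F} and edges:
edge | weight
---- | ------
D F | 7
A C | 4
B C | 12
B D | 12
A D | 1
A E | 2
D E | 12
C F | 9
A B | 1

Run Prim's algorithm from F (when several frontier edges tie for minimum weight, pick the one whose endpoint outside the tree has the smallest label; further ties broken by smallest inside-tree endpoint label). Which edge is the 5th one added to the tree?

A-C

Grow the tree from F using Prim:
Step 1: cheapest edge leaving the tree is D F (7); add D.
Step 2: cheapest edge leaving the tree is A D (1); add A.
Step 3: cheapest edge leaving the tree is A B (1); add B.
Step 4: cheapest edge leaving the tree is A E (2); add E.
Step 5: cheapest edge leaving the tree is A C (4); add C.
The 5th edge added is A C.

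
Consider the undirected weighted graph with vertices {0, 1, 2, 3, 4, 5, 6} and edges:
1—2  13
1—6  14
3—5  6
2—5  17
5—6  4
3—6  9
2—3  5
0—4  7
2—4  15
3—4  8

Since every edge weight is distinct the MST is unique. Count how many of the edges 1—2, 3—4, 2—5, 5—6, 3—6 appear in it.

3

Kruskal's algorithm — process edges by increasing weight (ties by edge label):
5—6 (4): add. Components now {0} {1} {2} {3} {4} {5,6}
2—3 (5): add. Components now {0} {1} {2,3} {4} {5,6}
3—5 (6): add. Components now {0} {1} {2,3,5,6} {4}
0—4 (7): add. Components now {0,4} {1} {2,3,5,6}
3—4 (8): add. Components now {0,2,3,4,5,6} {1}
3—6 (9): skip — 3 and 6 already connected.
1—2 (13): add. Components now {0,1,2,3,4,5,6}
MST edge set: {5—6, 2—3, 3—5, 0—4, 3—4, 1—2}.
Of the listed edges, {1—2, 3—4, 5—6} are in the MST → 3.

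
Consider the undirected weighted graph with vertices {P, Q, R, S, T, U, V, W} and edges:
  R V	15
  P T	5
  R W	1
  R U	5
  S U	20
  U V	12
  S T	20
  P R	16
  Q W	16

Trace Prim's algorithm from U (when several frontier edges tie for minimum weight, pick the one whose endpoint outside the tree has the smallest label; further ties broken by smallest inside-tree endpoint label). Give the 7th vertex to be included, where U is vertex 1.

Q

Prim, starting at U.
Step 1: frontier [R U 5, U V 12, S U 20] → take R U (5); add R.
Step 2: frontier [R W 1, R V 15, P R 16, U V 12, S U 20] → take R W (1); add W.
Step 3: frontier [R V 15, P R 16, U V 12, S U 20, Q W 16] → take U V (12); add V.
Step 4: frontier [P R 16, S U 20, Q W 16] → take P R (16); add P.
Step 5: frontier [P T 5, S U 20, Q W 16] → take P T (5); add T.
Step 6: frontier [S T 20, S U 20, Q W 16] → take Q W (16); add Q.
Step 7: frontier [S T 20, S U 20] → take S T (20); add S.
Vertex order: U, R, W, V, P, T, Q, S. The 7th vertex is Q.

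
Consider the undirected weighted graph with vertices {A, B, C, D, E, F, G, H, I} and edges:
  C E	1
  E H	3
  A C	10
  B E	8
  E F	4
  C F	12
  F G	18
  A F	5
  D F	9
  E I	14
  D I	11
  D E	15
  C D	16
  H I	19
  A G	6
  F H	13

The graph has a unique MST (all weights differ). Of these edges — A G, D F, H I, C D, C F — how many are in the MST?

Kruskal's algorithm — process edges by increasing weight (ties by edge label):
C E (1): add — endpoints in different components.
E H (3): add — endpoints in different components.
E F (4): add — endpoints in different components.
A F (5): add — endpoints in different components.
A G (6): add — endpoints in different components.
B E (8): add — endpoints in different components.
D F (9): add — endpoints in different components.
A C (10): skip — A and C already connected.
D I (11): add — endpoints in different components.
MST edge set: {C E, E H, E F, A F, A G, B E, D F, D I}.
Of the listed edges, {A G, D F} are in the MST → 2.

2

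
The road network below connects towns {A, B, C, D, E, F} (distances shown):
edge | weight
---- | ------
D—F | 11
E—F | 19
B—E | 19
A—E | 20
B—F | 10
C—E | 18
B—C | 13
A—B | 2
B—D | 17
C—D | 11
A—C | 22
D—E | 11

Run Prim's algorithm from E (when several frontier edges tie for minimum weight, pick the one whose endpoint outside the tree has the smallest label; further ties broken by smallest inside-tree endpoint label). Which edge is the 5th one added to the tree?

Grow the tree from E using Prim:
Step 1: frontier [D—E 11, C—E 18, B—E 19, E—F 19, A—E 20] → take D—E (11); add D.
Step 2: frontier [C—D 11, D—F 11, B—D 17, C—E 18, B—E 19, E—F 19, A—E 20] → take C—D (11); add C.
Step 3: frontier [B—C 13, A—C 22, D—F 11, B—D 17, B—E 19, E—F 19, A—E 20] → take D—F (11); add F.
Step 4: frontier [B—C 13, A—C 22, B—D 17, B—E 19, A—E 20, B—F 10] → take B—F (10); add B.
Step 5: frontier [A—B 2, A—C 22, A—E 20] → take A—B (2); add A.
The 5th edge added is A—B.

A-B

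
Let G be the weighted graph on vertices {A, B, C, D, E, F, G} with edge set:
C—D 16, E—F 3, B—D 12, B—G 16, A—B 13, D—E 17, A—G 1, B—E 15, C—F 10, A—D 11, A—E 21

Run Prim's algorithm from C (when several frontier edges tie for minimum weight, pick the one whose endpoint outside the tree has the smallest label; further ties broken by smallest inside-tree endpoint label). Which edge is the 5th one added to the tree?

A-D

Prim, starting at C.
Step 1: cheapest edge leaving the tree is C—F (10); add F.
Step 2: cheapest edge leaving the tree is E—F (3); add E.
Step 3: cheapest edge leaving the tree is B—E (15); add B.
Step 4: cheapest edge leaving the tree is B—D (12); add D.
Step 5: cheapest edge leaving the tree is A—D (11); add A.
Step 6: cheapest edge leaving the tree is A—G (1); add G.
The 5th edge added is A—D.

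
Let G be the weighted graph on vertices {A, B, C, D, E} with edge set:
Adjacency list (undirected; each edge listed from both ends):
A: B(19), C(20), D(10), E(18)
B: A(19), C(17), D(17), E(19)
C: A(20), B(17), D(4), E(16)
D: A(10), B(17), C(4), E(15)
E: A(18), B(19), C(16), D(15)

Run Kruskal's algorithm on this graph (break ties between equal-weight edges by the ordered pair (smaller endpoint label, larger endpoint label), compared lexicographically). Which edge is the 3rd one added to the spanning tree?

D-E

Kruskal's algorithm — process edges by increasing weight (ties by edge label):
C D (4): add — endpoints in different components.
A D (10): add — endpoints in different components.
D E (15): add — endpoints in different components.
C E (16): skip — C and E already connected.
B C (17): add — endpoints in different components.
The 3rd edge added is D E.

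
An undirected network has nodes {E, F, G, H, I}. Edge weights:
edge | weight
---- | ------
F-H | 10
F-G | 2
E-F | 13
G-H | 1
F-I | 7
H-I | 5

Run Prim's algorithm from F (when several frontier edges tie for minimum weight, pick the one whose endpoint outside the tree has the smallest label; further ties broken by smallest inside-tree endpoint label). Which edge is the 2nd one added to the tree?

G-H

Grow the tree from F using Prim:
Step 1: cheapest edge leaving the tree is F-G (2); add G.
Step 2: cheapest edge leaving the tree is G-H (1); add H.
Step 3: cheapest edge leaving the tree is H-I (5); add I.
Step 4: cheapest edge leaving the tree is E-F (13); add E.
The 2nd edge added is G-H.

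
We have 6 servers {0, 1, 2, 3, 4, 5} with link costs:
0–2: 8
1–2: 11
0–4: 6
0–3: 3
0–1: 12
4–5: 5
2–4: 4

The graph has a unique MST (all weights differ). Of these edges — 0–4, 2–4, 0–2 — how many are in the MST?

Kruskal's algorithm — process edges by increasing weight (ties by edge label):
0–3 (3): add. Components now {0,3} {1} {2} {4} {5}
2–4 (4): add. Components now {0,3} {1} {2,4} {5}
4–5 (5): add. Components now {0,3} {1} {2,4,5}
0–4 (6): add. Components now {0,2,3,4,5} {1}
0–2 (8): skip — 0 and 2 already connected.
1–2 (11): add. Components now {0,1,2,3,4,5}
MST edge set: {0–3, 2–4, 4–5, 0–4, 1–2}.
Of the listed edges, {0–4, 2–4} are in the MST → 2.

2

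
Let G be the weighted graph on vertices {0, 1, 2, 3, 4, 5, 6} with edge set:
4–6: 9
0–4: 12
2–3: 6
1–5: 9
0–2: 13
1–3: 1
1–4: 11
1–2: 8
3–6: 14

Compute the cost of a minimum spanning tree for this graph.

Sort edges by weight, then run Kruskal:
1–3 (1): add. Components now {0} {1,3} {2} {4} {5} {6}
2–3 (6): add. Components now {0} {1,2,3} {4} {5} {6}
1–2 (8): skip — 1 and 2 already connected.
1–5 (9): add. Components now {0} {1,2,3,5} {4} {6}
4–6 (9): add. Components now {0} {1,2,3,5} {4,6}
1–4 (11): add. Components now {0} {1,2,3,4,5,6}
0–4 (12): add. Components now {0,1,2,3,4,5,6}
MST edges: 1–3, 2–3, 1–5, 4–6, 1–4, 0–4; total weight 1+6+9+9+11+12 = 48.

48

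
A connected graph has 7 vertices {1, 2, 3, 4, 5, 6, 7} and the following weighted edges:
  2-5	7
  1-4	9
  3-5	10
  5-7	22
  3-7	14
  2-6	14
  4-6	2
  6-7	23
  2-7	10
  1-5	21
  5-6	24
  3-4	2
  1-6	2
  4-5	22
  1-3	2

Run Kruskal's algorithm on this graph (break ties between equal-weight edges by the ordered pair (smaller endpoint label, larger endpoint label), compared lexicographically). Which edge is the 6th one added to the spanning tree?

3-5

Kruskal: consider edges lightest-first.
1-3 (2): add. Components now {1,3} {2} {4} {5} {6} {7}
1-6 (2): add. Components now {1,3,6} {2} {4} {5} {7}
3-4 (2): add. Components now {1,3,4,6} {2} {5} {7}
4-6 (2): skip — 4 and 6 already connected.
2-5 (7): add. Components now {1,3,4,6} {2,5} {7}
1-4 (9): skip — 1 and 4 already connected.
2-7 (10): add. Components now {1,3,4,6} {2,5,7}
3-5 (10): add. Components now {1,2,3,4,5,6,7}
The 6th edge added is 3-5.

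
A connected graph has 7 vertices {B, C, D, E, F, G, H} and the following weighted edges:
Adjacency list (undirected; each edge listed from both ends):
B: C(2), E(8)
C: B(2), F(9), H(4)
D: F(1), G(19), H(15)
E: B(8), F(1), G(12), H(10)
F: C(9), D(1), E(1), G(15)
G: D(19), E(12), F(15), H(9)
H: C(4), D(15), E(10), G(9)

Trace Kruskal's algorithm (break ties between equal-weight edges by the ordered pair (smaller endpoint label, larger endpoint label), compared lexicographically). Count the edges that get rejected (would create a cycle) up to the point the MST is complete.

1

Kruskal: consider edges lightest-first.
D F (1): add. Components now {B} {C} {D,F} {E} {G} {H}
E F (1): add. Components now {B} {C} {D,E,F} {G} {H}
B C (2): add. Components now {B,C} {D,E,F} {G} {H}
C H (4): add. Components now {B,C,H} {D,E,F} {G}
B E (8): add. Components now {B,C,D,E,F,H} {G}
C F (9): skip — C and F already connected.
G H (9): add. Components now {B,C,D,E,F,G,H}
Edges rejected before the tree was complete: 1.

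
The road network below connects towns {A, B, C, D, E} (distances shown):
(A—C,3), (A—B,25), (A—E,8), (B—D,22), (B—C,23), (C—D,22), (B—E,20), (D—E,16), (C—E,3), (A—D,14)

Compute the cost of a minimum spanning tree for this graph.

40

Grow the tree from A using Prim:
Step 1: frontier [A—C 3, A—E 8, A—D 14, A—B 25] → take A—C (3); add C.
Step 2: frontier [A—E 8, A—D 14, A—B 25, C—E 3, C—D 22, B—C 23] → take C—E (3); add E.
Step 3: frontier [A—D 14, A—B 25, C—D 22, B—C 23, D—E 16, B—E 20] → take A—D (14); add D.
Step 4: frontier [A—B 25, B—C 23, B—D 22, B—E 20] → take B—E (20); add B.
MST edges: A—C, C—E, A—D, B—E; total weight 3+3+14+20 = 40.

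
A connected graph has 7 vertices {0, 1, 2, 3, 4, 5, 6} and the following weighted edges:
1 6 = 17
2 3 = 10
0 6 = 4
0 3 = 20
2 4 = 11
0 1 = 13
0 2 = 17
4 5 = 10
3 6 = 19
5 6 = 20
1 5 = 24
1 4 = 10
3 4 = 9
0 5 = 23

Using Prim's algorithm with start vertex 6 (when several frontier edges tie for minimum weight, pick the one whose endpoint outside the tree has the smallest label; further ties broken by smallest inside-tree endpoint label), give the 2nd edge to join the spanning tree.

0-1

Grow the tree from 6 using Prim:
Step 1: frontier [0 6 4, 1 6 17, 3 6 19, 5 6 20] → take 0 6 (4); add 0.
Step 2: frontier [0 1 13, 0 2 17, 0 3 20, 0 5 23, 1 6 17, 3 6 19, 5 6 20] → take 0 1 (13); add 1.
Step 3: frontier [0 2 17, 0 3 20, 0 5 23, 1 4 10, 1 5 24, 3 6 19, 5 6 20] → take 1 4 (10); add 4.
Step 4: frontier [0 2 17, 0 3 20, 0 5 23, 1 5 24, 3 4 9, 4 5 10, 2 4 11, 3 6 19, 5 6 20] → take 3 4 (9); add 3.
Step 5: frontier [0 2 17, 0 5 23, 1 5 24, 2 3 10, 4 5 10, 2 4 11, 5 6 20] → take 2 3 (10); add 2.
Step 6: frontier [0 5 23, 1 5 24, 4 5 10, 5 6 20] → take 4 5 (10); add 5.
The 2nd edge added is 0 1.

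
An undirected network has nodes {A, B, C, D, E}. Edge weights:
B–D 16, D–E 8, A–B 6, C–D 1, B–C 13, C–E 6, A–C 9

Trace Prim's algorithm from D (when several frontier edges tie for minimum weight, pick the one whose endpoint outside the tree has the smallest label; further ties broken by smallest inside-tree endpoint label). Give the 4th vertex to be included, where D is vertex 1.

A

Grow the tree from D using Prim:
Step 1: frontier [C–D 1, D–E 8, B–D 16] → take C–D (1); add C.
Step 2: frontier [C–E 6, A–C 9, B–C 13, D–E 8, B–D 16] → take C–E (6); add E.
Step 3: frontier [A–C 9, B–C 13, B–D 16] → take A–C (9); add A.
Step 4: frontier [A–B 6, B–C 13, B–D 16] → take A–B (6); add B.
Vertex order: D, C, E, A, B. The 4th vertex is A.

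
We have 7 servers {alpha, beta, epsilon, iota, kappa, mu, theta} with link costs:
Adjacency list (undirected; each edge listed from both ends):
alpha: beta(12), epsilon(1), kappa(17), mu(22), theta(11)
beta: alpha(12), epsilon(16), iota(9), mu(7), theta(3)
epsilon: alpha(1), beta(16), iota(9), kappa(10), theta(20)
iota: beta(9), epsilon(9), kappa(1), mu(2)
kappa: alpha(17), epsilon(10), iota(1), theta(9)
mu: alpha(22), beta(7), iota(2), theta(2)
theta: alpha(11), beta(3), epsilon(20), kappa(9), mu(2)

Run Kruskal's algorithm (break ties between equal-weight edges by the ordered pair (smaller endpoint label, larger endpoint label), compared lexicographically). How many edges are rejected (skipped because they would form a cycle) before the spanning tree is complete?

2

Kruskal's algorithm — process edges by increasing weight (ties by edge label):
alpha-epsilon (1): add. Components now {alpha,epsilon} {beta} {mu} {theta} {iota} {kappa}
iota-kappa (1): add. Components now {alpha,epsilon} {beta} {mu} {theta} {iota,kappa}
iota-mu (2): add. Components now {alpha,epsilon} {beta} {iota,kappa,mu} {theta}
mu-theta (2): add. Components now {alpha,epsilon} {beta} {iota,kappa,mu,theta}
beta-theta (3): add. Components now {alpha,epsilon} {beta,iota,kappa,mu,theta}
beta-mu (7): skip — beta and mu already connected.
beta-iota (9): skip — beta and iota already connected.
epsilon-iota (9): add. Components now {alpha,beta,epsilon,iota,kappa,mu,theta}
Edges rejected before the tree was complete: 2.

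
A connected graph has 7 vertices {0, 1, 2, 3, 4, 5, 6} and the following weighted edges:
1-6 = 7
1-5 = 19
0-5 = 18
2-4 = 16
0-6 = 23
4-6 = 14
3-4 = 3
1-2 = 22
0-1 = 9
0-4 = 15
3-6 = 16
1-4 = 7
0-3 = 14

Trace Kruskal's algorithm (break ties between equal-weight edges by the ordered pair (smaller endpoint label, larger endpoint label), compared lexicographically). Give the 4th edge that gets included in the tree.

0-1

Kruskal's algorithm — process edges by increasing weight (ties by edge label):
3-4 (3): add — endpoints in different components.
1-4 (7): add — endpoints in different components.
1-6 (7): add — endpoints in different components.
0-1 (9): add — endpoints in different components.
0-3 (14): skip — 0 and 3 already connected.
4-6 (14): skip — 4 and 6 already connected.
0-4 (15): skip — 0 and 4 already connected.
2-4 (16): add — endpoints in different components.
3-6 (16): skip — 3 and 6 already connected.
0-5 (18): add — endpoints in different components.
The 4th edge added is 0-1.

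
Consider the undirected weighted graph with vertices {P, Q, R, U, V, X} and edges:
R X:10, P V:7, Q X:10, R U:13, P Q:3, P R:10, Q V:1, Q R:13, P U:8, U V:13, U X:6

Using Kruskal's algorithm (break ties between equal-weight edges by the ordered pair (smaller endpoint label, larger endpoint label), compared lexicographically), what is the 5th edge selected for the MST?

Kruskal's algorithm — process edges by increasing weight (ties by edge label):
Q V (1): add — endpoints in different components.
P Q (3): add — endpoints in different components.
U X (6): add — endpoints in different components.
P V (7): skip — P and V already connected.
P U (8): add — endpoints in different components.
P R (10): add — endpoints in different components.
The 5th edge added is P R.

P-R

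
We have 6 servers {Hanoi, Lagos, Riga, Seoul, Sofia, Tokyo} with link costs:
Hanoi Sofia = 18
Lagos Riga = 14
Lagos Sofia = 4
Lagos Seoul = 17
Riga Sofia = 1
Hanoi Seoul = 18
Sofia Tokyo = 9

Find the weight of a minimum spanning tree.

49

Sort edges by weight, then run Kruskal:
Riga Sofia (1): add — endpoints in different components.
Lagos Sofia (4): add — endpoints in different components.
Sofia Tokyo (9): add — endpoints in different components.
Lagos Riga (14): skip — Riga and Lagos already connected.
Lagos Seoul (17): add — endpoints in different components.
Hanoi Seoul (18): add — endpoints in different components.
MST edges: Riga Sofia, Lagos Sofia, Sofia Tokyo, Lagos Seoul, Hanoi Seoul; total weight 1+4+9+17+18 = 49.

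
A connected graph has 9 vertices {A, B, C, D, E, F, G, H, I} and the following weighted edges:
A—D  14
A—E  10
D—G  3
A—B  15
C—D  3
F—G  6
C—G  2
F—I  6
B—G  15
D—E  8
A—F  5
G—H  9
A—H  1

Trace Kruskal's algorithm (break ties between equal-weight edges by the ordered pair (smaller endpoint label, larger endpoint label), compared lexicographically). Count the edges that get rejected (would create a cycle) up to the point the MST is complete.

Kruskal: consider edges lightest-first.
A—H (1): add — endpoints in different components.
C—G (2): add — endpoints in different components.
C—D (3): add — endpoints in different components.
D—G (3): skip — D and G already connected.
A—F (5): add — endpoints in different components.
F—G (6): add — endpoints in different components.
F—I (6): add — endpoints in different components.
D—E (8): add — endpoints in different components.
G—H (9): skip — G and H already connected.
A—E (10): skip — A and E already connected.
A—D (14): skip — A and D already connected.
A—B (15): add — endpoints in different components.
Edges rejected before the tree was complete: 4.

4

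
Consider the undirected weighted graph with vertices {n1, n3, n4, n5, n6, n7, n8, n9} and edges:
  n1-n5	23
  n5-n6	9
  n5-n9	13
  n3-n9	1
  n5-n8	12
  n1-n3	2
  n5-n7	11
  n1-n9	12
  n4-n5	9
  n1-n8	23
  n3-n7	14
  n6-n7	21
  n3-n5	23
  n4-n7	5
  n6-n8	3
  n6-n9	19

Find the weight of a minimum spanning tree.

42

Sort edges by weight, then run Kruskal:
n3-n9 (1): add — endpoints in different components.
n1-n3 (2): add — endpoints in different components.
n6-n8 (3): add — endpoints in different components.
n4-n7 (5): add — endpoints in different components.
n4-n5 (9): add — endpoints in different components.
n5-n6 (9): add — endpoints in different components.
n5-n7 (11): skip — n5 and n7 already connected.
n1-n9 (12): skip — n9 and n1 already connected.
n5-n8 (12): skip — n8 and n5 already connected.
n5-n9 (13): add — endpoints in different components.
MST edges: n3-n9, n1-n3, n6-n8, n4-n7, n4-n5, n5-n6, n5-n9; total weight 1+2+3+5+9+9+13 = 42.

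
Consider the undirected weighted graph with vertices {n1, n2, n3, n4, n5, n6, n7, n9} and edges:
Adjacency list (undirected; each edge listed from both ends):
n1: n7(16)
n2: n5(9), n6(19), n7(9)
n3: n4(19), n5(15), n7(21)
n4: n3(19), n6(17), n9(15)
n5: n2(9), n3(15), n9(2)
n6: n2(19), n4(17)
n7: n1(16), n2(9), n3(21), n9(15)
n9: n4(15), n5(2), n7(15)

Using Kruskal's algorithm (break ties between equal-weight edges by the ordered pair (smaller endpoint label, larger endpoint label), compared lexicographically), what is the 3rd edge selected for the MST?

n2-n7

Sort edges by weight, then run Kruskal:
n5 n9 (2): add — endpoints in different components.
n2 n5 (9): add — endpoints in different components.
n2 n7 (9): add — endpoints in different components.
n3 n5 (15): add — endpoints in different components.
n4 n9 (15): add — endpoints in different components.
n7 n9 (15): skip — n9 and n7 already connected.
n1 n7 (16): add — endpoints in different components.
n4 n6 (17): add — endpoints in different components.
The 3rd edge added is n2 n7.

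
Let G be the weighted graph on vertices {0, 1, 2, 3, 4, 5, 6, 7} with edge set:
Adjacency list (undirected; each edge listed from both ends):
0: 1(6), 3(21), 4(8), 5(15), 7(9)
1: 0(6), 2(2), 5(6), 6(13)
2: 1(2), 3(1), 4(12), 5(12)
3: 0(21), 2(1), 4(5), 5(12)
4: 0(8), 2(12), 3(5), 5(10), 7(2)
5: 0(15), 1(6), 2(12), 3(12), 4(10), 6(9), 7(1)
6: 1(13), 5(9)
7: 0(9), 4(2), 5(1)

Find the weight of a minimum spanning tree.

Prim, starting at 0.
Step 1: cheapest edge leaving the tree is 0—1 (6); add 1.
Step 2: cheapest edge leaving the tree is 1—2 (2); add 2.
Step 3: cheapest edge leaving the tree is 2—3 (1); add 3.
Step 4: cheapest edge leaving the tree is 3—4 (5); add 4.
Step 5: cheapest edge leaving the tree is 4—7 (2); add 7.
Step 6: cheapest edge leaving the tree is 5—7 (1); add 5.
Step 7: cheapest edge leaving the tree is 5—6 (9); add 6.
MST edges: 0—1, 1—2, 2—3, 3—4, 4—7, 5—7, 5—6; total weight 6+2+1+5+2+1+9 = 26.

26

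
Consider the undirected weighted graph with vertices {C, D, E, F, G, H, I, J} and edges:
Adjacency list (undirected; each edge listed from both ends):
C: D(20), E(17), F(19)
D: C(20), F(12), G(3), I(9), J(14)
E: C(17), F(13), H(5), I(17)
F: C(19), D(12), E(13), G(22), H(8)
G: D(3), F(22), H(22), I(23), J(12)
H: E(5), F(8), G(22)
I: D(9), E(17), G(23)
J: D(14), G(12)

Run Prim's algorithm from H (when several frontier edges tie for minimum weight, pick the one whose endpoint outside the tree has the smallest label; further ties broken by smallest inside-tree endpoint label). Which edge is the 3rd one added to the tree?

D-F

Grow the tree from H using Prim:
Step 1: cheapest edge leaving the tree is E–H (5); add E.
Step 2: cheapest edge leaving the tree is F–H (8); add F.
Step 3: cheapest edge leaving the tree is D–F (12); add D.
Step 4: cheapest edge leaving the tree is D–G (3); add G.
Step 5: cheapest edge leaving the tree is D–I (9); add I.
Step 6: cheapest edge leaving the tree is G–J (12); add J.
Step 7: cheapest edge leaving the tree is C–E (17); add C.
The 3rd edge added is D–F.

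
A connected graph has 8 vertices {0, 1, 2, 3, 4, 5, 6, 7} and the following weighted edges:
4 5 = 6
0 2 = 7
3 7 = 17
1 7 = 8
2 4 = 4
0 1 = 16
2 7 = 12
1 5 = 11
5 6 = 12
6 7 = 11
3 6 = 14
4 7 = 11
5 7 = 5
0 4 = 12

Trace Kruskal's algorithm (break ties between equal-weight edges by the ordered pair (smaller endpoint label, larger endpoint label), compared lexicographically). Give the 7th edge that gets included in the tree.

3-6

Kruskal's algorithm — process edges by increasing weight (ties by edge label):
2 4 (4): add — endpoints in different components.
5 7 (5): add — endpoints in different components.
4 5 (6): add — endpoints in different components.
0 2 (7): add — endpoints in different components.
1 7 (8): add — endpoints in different components.
1 5 (11): skip — 1 and 5 already connected.
4 7 (11): skip — 4 and 7 already connected.
6 7 (11): add — endpoints in different components.
0 4 (12): skip — 0 and 4 already connected.
2 7 (12): skip — 2 and 7 already connected.
5 6 (12): skip — 5 and 6 already connected.
3 6 (14): add — endpoints in different components.
The 7th edge added is 3 6.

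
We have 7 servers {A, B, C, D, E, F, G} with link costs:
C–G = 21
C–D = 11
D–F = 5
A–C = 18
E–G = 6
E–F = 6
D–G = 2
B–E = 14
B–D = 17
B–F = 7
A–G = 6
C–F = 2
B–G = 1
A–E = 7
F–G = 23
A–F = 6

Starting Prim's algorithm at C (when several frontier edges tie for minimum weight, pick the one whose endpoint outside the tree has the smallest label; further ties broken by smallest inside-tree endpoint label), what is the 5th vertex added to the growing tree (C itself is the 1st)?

B

Prim's algorithm from C:
Step 1: cheapest edge leaving the tree is C–F (2); add F.
Step 2: cheapest edge leaving the tree is D–F (5); add D.
Step 3: cheapest edge leaving the tree is D–G (2); add G.
Step 4: cheapest edge leaving the tree is B–G (1); add B.
Step 5: cheapest edge leaving the tree is A–F (6); add A.
Step 6: cheapest edge leaving the tree is E–F (6); add E.
Vertex order: C, F, D, G, B, A, E. The 5th vertex is B.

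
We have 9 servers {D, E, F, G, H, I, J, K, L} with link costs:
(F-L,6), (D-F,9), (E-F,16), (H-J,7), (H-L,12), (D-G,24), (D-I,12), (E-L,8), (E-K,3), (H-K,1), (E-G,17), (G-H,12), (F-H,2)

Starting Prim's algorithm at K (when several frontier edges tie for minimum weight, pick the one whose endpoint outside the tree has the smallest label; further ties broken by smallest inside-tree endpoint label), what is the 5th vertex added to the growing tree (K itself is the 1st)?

Grow the tree from K using Prim:
Step 1: frontier [H-K 1, E-K 3] → take H-K (1); add H.
Step 2: frontier [F-H 2, H-J 7, G-H 12, H-L 12, E-K 3] → take F-H (2); add F.
Step 3: frontier [F-L 6, D-F 9, E-F 16, H-J 7, G-H 12, H-L 12, E-K 3] → take E-K (3); add E.
Step 4: frontier [E-L 8, E-G 17, F-L 6, D-F 9, H-J 7, G-H 12, H-L 12] → take F-L (6); add L.
Step 5: frontier [E-G 17, D-F 9, H-J 7, G-H 12] → take H-J (7); add J.
Step 6: frontier [E-G 17, D-F 9, G-H 12] → take D-F (9); add D.
Step 7: frontier [D-I 12, D-G 24, E-G 17, G-H 12] → take G-H (12); add G.
Step 8: frontier [D-I 12] → take D-I (12); add I.
Vertex order: K, H, F, E, L, J, D, G, I. The 5th vertex is L.

L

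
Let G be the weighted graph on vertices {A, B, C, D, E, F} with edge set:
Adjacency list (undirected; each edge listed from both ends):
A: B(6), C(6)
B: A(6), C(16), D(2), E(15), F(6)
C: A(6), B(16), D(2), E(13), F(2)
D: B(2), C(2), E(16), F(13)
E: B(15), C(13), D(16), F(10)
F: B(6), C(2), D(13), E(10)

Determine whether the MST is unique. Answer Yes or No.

Kruskal: consider edges lightest-first.
B–D (2): add — endpoints in different components.
C–D (2): add — endpoints in different components.
C–F (2): add — endpoints in different components.
A–B (6): add — endpoints in different components.
A–C (6): skip — A and C already connected.
B–F (6): skip — B and F already connected.
E–F (10): add — endpoints in different components.
Non-tree edge A–C has weight 6, equal to the heaviest edge on its tree cycle — swapping gives another MST of the same weight. Not unique.

No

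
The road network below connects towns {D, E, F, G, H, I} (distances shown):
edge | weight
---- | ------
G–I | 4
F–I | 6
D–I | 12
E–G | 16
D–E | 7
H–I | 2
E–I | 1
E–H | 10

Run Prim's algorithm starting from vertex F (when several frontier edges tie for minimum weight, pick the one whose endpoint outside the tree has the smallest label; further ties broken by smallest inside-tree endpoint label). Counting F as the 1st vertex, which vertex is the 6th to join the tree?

Prim's algorithm from F:
Step 1: cheapest edge leaving the tree is F–I (6); add I.
Step 2: cheapest edge leaving the tree is E–I (1); add E.
Step 3: cheapest edge leaving the tree is H–I (2); add H.
Step 4: cheapest edge leaving the tree is G–I (4); add G.
Step 5: cheapest edge leaving the tree is D–E (7); add D.
Vertex order: F, I, E, H, G, D. The 6th vertex is D.

D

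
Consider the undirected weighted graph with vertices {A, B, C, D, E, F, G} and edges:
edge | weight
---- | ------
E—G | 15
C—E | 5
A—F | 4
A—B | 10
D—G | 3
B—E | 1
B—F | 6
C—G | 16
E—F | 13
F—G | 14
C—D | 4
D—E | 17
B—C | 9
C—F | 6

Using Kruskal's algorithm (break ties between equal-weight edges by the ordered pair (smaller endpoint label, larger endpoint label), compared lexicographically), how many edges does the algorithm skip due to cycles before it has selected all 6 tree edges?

Kruskal: consider edges lightest-first.
B—E (1): add — endpoints in different components.
D—G (3): add — endpoints in different components.
A—F (4): add — endpoints in different components.
C—D (4): add — endpoints in different components.
C—E (5): add — endpoints in different components.
B—F (6): add — endpoints in different components.
Edges rejected before the tree was complete: 0.

0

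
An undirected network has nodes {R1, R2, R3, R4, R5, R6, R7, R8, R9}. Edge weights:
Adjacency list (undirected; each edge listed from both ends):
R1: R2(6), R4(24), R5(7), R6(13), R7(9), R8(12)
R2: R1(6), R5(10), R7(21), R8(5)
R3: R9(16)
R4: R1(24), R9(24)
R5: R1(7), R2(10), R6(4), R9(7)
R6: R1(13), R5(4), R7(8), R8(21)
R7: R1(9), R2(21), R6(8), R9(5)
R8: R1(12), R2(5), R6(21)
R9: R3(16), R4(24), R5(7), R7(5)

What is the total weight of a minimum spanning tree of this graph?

74

Grow the tree from R9 using Prim:
Step 1: cheapest edge leaving the tree is R7—R9 (5); add R7.
Step 2: cheapest edge leaving the tree is R5—R9 (7); add R5.
Step 3: cheapest edge leaving the tree is R5—R6 (4); add R6.
Step 4: cheapest edge leaving the tree is R1—R5 (7); add R1.
Step 5: cheapest edge leaving the tree is R1—R2 (6); add R2.
Step 6: cheapest edge leaving the tree is R2—R8 (5); add R8.
Step 7: cheapest edge leaving the tree is R3—R9 (16); add R3.
Step 8: cheapest edge leaving the tree is R1—R4 (24); add R4.
MST edges: R7—R9, R5—R9, R5—R6, R1—R5, R1—R2, R2—R8, R3—R9, R1—R4; total weight 5+7+4+7+6+5+16+24 = 74.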